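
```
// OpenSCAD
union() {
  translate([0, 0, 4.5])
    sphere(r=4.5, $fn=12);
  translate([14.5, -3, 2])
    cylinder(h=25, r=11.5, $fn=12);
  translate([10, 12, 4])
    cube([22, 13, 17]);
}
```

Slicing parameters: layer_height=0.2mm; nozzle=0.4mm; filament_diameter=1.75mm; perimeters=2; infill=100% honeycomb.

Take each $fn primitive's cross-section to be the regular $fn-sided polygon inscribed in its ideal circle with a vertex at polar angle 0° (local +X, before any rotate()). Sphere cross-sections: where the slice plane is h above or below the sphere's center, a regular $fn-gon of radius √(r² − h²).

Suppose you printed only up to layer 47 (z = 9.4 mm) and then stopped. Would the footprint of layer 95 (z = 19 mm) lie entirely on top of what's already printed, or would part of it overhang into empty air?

entirely on top

Compare the two slices. At z = 9.4: the sphere is not intersected at this z (|z−center|=4.900 > r=4.5); the r=11.5 cylinder at (14.5, -3) gives a regular 12-gon of circumradius 11.5 (constant along its height) (area = (12/2)·11.500²·sin(360°/12) = 396.75 mm²); the cube at (10, 12) (footprint 22×13) is included at this height (area 286.00 mm²); Merging all regions: the 2 present regions are separate (no shared area or edge), so areas and boundary lengths simply add and each stays a separate island — area = 682.75 mm². At z = 19: the sphere is not intersected at this z (|z−center|=14.500 > r=4.5); the r=11.5 cylinder at (14.5, -3) contributes a regular 12-gon of circumradius 11.5 (area = (12/2)·11.500²·sin(360°/12) = 396.75 mm²); the 22×13 cube at (10, 12) contributes its full rectangle (area 286.00 mm²); Merging all regions: the 2 present regions are separate (no shared area or edge), so areas and boundary lengths simply add and each stays a separate island — area = 682.75 mm². Checking containment: the cross-section at z = 19 is a subset of the cross-section at z = 9.4.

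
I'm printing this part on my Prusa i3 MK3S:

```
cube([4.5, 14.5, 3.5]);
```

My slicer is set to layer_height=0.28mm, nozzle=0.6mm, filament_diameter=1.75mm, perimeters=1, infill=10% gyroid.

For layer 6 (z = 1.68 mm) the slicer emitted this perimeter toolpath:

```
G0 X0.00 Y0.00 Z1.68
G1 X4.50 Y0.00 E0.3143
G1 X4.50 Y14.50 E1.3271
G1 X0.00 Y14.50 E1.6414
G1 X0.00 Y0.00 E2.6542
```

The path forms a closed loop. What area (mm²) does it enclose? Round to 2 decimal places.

65.25 mm²

Apply the shoelace formula to the sequence of (X, Y) vertices; enclosed area = 65.25 mm².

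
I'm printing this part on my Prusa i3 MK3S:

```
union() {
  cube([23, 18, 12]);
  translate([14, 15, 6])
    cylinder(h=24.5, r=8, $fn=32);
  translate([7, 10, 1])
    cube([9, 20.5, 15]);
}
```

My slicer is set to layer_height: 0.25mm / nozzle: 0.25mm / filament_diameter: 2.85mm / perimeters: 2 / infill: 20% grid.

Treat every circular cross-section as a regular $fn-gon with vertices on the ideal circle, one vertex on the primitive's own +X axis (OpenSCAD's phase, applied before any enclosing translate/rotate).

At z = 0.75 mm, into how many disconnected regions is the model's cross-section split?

1

At z = 0.75 mm: the cube is present — its section is the full 23×18 rectangle; the cylinder at (14, 15) does not reach this height (z outside [6, 30.5]); the cube at (7, 10) is not intersected at this z (z outside [1, 16]); Merging all regions: only the 23×18 cube is present, so the union is just that shape — 1 connected region. The result has 1 disconnected region.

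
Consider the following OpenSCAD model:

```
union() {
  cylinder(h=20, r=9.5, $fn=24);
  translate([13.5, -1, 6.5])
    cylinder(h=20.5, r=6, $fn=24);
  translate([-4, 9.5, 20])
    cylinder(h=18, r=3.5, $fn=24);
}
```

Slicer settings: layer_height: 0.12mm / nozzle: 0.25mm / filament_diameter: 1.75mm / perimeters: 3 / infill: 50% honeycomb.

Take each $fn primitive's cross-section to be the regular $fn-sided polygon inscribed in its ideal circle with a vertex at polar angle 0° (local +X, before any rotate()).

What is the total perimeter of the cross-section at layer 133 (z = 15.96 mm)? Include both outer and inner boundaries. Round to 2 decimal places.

At z = 15.96 mm: the r=9.5 cylinder gives a regular 24-gon of circumradius 9.5 (constant along its height) (perimeter = 2·24·9.500·sin(180°/24) = 59.52 mm); the r=6 cylinder at (13.5, -1) gives a regular 24-gon of circumradius 6 (constant along its height) (perimeter = 2·24·6.000·sin(180°/24) = 37.59 mm); the cylinder at (-4, 9.5) does not reach this height (z outside [20, 38]); Taking the union: the regions partially overlap (shared area 9.04 mm²), so the edge portions inside another operand are dropped and the merged outline is re-measured after clipping — boundary = 82.14 mm. Overall, the cross-section is a single solid region. Total boundary length (outer) = 82.14 mm.

82.14 mm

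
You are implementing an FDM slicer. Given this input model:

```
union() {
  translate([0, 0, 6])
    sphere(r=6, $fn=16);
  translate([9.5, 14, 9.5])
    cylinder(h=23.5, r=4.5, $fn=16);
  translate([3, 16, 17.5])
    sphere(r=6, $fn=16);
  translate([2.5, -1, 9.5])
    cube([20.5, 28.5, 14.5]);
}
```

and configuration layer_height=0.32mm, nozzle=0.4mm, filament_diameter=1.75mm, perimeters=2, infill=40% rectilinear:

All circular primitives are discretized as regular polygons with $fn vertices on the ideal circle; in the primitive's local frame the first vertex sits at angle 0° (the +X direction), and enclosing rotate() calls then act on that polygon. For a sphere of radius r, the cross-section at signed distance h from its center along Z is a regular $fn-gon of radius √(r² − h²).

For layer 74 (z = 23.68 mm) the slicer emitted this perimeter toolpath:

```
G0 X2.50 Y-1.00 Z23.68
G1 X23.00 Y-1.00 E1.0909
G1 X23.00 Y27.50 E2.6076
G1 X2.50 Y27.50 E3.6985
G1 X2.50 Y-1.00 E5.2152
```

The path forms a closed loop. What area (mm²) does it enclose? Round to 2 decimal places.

Apply the shoelace formula to the sequence of (X, Y) vertices; enclosed area = 584.25 mm².

584.25 mm²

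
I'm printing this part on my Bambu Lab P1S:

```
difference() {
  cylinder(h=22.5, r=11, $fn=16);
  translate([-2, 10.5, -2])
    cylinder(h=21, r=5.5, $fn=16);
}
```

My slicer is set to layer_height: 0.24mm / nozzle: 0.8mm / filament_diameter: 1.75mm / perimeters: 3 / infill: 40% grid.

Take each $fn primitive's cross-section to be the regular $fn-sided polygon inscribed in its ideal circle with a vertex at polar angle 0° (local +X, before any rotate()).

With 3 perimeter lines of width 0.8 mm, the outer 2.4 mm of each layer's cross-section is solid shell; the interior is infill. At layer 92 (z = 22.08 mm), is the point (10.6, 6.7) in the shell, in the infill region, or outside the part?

At z = 22.08 mm: the r=11 cylinder contributes a regular 16-gon of circumradius 11; the cylinder at (-2, 10.5) is absent (z outside [-2, 19]); After the difference (first − rest): none of the subtracted shapes is present at this height, so the r=11 cylinder is unchanged — 1 connected region. Overall, the cross-section is a single solid region. The nearest boundary edge runs (10.16, 4.21)→(7.78, 7.78); distance from the point to it = 1.75 mm. The point is not inside any of the regions above, so it lies outside the cross-section (1.75 mm from the nearest boundary).

outside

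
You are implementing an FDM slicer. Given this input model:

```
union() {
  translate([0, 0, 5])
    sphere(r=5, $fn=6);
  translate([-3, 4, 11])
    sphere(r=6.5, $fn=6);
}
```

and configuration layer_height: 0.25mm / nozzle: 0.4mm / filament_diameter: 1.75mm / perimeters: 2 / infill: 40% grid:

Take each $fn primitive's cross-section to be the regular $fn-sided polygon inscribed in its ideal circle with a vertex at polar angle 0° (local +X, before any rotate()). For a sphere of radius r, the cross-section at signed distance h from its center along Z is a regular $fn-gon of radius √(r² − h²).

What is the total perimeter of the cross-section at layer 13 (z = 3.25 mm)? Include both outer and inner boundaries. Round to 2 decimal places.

28.10 mm

At z = 3.25 mm: the r=5 sphere slices to a regular 6-gon of circumradius 4.684 (√(r²−h²) with h=1.75 from center) (perimeter = 2·6·4.684·sin(180°/6) = 28.10 mm); the sphere at (-3, 4) is absent (|z−center|=7.750 > r=6.5); Combining (union): only the r=5 sphere is present, so the union is just that shape — boundary = 28.10 mm. Overall, the cross-section is a single solid region. Total boundary length (outer) = 28.10 mm.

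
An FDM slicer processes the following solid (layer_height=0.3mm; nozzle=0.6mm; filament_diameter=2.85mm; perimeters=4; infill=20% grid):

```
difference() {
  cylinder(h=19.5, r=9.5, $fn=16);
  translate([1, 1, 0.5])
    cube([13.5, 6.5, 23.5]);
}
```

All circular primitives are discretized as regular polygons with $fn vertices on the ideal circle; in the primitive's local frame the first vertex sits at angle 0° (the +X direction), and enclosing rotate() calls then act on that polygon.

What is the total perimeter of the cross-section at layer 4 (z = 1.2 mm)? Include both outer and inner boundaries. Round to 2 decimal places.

At z = 1.2 mm: the r=9.5 cylinder gives a regular 16-gon of circumradius 9.5 (constant along its height) (perimeter = 2·16·9.500·sin(180°/16) = 59.31 mm); the 13.5×6.5 cube at (1, 1) contributes its full rectangle (perimeter 40.00 mm); Taking the first minus the rest: starting from the r=9.5 cylinder, the 13.5×6.5 cube at (1, 1) partially overlaps it — only the 46.00 mm² overlap (of its 87.75 mm²) is removed, clipping the outline — boundary = 70.85 mm. Overall, the cross-section is a single solid region. Total boundary length (outer) = 70.85 mm.

70.85 mm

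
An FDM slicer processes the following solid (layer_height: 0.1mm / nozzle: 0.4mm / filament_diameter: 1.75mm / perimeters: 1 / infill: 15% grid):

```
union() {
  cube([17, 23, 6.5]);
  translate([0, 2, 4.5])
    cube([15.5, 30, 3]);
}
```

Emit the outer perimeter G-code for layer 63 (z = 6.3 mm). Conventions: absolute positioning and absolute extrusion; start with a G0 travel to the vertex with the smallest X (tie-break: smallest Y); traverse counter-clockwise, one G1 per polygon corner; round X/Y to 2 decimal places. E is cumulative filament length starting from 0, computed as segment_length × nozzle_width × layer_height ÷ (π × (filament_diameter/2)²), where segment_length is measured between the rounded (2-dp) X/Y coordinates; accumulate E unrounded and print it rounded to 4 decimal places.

G0 X0.00 Y0.00 Z6.30
G1 X17.00 Y0.00 E0.2827
G1 X17.00 Y23.00 E0.6652
G1 X15.50 Y23.00 E0.6901
G1 X15.50 Y32.00 E0.8398
G1 X0.00 Y32.00 E1.0976
G1 X0.00 Y0.00 E1.6297

At z = 6.3 mm: the 17×23 cube contributes its full rectangle; the cube at (0, 2) (footprint 15.5×30) is included at this height; Merging all regions: the regions partially overlap (shared area 325.50 mm²), so overlapping operands fuse into one piece — 1 connected region. The outline is a single polygon with 6 vertices. Extrusion per mm of travel: 0.4 × 0.1 / (π × 0.875²) = 0.016630. Accumulating E over each segment gives final E = 1.6297.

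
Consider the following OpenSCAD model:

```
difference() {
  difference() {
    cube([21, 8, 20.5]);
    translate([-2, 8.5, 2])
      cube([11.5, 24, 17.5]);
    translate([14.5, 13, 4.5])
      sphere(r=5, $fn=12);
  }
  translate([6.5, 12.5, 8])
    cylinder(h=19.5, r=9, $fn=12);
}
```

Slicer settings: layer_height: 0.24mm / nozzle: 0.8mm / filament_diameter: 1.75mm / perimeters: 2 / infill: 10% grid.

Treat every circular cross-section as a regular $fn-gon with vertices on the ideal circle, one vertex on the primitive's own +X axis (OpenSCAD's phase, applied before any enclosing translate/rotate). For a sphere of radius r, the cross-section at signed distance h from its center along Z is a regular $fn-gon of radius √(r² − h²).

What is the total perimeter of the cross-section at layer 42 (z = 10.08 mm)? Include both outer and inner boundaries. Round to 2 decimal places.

At z = 10.08 mm: the 21×8 cube contributes its full rectangle (perimeter 58.00 mm); the 11.5×24 cube at (-2, 8.5) contributes its full rectangle (perimeter 71.00 mm); the sphere at (14.5, 13) is not intersected at this z (|z−center|=5.580 > r=5); After the difference (first − rest): starting from the 21×8 cube, the 11.5×24 cube at (-2, 8.5) misses the remaining region (no effect) — boundary = 58.00 mm; the r=9 cylinder at (6.5, 12.5) contributes a regular 12-gon of circumradius 9 (perimeter = 2·12·9.000·sin(180°/12) = 55.90 mm); Subtracting the remaining from the first: starting from the result so far, the r=9 cylinder at (6.5, 12.5) partially overlaps it — only the 45.09 mm² overlap (of its 243.00 mm²) is removed, clipping the outline — boundary = 59.22 mm. Overall, the cross-section is a single solid region. Total boundary length (outer) = 59.22 mm.

59.22 mm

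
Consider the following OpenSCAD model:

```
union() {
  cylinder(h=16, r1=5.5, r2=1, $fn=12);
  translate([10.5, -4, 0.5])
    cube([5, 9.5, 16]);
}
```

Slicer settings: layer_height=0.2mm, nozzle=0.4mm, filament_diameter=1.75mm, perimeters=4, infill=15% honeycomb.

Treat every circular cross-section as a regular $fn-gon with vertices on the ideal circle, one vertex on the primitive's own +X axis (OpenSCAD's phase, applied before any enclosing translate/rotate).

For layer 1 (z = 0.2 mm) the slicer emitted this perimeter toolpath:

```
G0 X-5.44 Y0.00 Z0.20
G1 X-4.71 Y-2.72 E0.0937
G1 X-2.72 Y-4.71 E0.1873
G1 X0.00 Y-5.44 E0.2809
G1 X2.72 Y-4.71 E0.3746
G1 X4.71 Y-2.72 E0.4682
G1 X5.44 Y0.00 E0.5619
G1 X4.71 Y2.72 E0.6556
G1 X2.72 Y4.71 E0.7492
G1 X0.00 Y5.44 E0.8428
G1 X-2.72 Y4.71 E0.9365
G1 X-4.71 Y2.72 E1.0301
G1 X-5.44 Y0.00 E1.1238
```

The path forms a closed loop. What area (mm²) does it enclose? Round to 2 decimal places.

88.76 mm²

Apply the shoelace formula to the sequence of (X, Y) vertices; enclosed area = 88.76 mm².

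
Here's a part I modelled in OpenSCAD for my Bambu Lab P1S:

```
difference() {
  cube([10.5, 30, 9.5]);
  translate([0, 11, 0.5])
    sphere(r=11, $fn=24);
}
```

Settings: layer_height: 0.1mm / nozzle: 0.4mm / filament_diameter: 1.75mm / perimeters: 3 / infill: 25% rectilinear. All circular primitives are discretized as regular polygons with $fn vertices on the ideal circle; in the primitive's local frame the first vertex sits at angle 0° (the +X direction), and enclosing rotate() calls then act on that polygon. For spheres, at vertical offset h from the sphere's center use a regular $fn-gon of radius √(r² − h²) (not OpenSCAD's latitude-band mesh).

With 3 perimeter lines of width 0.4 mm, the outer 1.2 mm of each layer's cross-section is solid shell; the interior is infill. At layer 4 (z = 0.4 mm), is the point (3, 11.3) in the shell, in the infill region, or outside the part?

outside

At z = 0.4 mm: the cube (footprint 10.5×30) is included at this height; the r=11 sphere at (0, 11) contributes a regular 24-gon of circumradius √(11²−0.1²) = 11.000; Subtracting the remaining from the first: starting from the 10.5×30 cube, the r=11 sphere at (0, 11) partially overlaps it — only the 186.07 mm² overlap (of its 375.77 mm²) is removed, clipping the outline — 2 connected regions. Overall, the cross-section has 2 separate islands. The nearest boundary edge runs (10.50, 14.15)→(9.53, 16.50); distance from the point to it = 8.02 mm. The point is not inside any of the regions above, so it lies outside the cross-section (8.02 mm from the nearest boundary).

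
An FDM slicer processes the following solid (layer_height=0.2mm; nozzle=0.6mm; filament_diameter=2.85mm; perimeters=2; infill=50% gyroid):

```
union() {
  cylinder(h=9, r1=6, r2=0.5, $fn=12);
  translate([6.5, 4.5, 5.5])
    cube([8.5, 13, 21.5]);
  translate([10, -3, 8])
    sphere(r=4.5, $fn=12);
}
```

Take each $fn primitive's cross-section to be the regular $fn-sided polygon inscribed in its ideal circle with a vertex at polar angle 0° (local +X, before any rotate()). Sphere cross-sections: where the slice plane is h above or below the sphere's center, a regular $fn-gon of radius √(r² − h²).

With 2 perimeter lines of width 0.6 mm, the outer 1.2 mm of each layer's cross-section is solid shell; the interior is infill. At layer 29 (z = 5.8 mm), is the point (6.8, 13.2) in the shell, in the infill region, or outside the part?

shell

At z = 5.8 mm: the cone: at t=0.644 of its height the radius interpolates to r₁+(r₂−r₁)t = 2.456, giving a regular 12-gon of that circumradius; the cube at (6.5, 4.5) is present — its section is the full 8.5×13 rectangle; the sphere at (10, -3): section is a regular 12-gon, circumradius = √(r²−h²) = √(4.5²−2.2²) = 3.926; Taking the union: the 3 present regions are separate (no shared area or edge), so areas and boundary lengths simply add and each stays a separate island — 3 connected regions. Overall, the cross-section has 3 separate islands. The nearest boundary edge runs (6.50, 4.50)→(6.50, 17.50); distance from the point to it = 0.30 mm. (Shell/infill is judged within the island containing the point — the largest one.) The point is inside the cross-section, 0.30 mm from the nearest boundary — within the 1.2 mm shell band (2 × 0.6).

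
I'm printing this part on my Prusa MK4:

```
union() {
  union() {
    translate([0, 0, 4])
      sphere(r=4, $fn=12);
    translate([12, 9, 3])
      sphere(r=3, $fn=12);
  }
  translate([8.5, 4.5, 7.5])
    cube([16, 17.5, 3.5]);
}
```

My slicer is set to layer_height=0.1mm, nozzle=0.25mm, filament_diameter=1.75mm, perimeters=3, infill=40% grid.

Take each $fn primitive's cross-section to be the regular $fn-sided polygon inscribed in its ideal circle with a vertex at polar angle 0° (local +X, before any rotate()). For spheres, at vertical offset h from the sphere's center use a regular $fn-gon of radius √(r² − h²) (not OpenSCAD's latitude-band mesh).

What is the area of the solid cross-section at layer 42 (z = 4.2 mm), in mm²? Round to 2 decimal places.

70.56 mm²

At z = 4.2 mm: the r=4 sphere slices to a regular 12-gon of circumradius 3.995 (√(r²−h²) with h=0.2 from center) (area = (12/2)·3.995²·sin(360°/12) = 47.88 mm²); the r=3 sphere at (12, 9) contributes a regular 12-gon of circumradius √(3²−1.2²) = 2.750 (area = (12/2)·2.750²·sin(360°/12) = 22.68 mm²); Taking the union: the 2 present regions are separate (no shared area or edge), so areas and boundary lengths simply add and each stays a separate island — area = 70.56 mm²; the cube at (8.5, 4.5) is absent (z outside [7.5, 11]); Combining (union): only the result so far is present, so the union is just that shape — area = 70.56 mm². Overall, the cross-section has 2 separate islands. Net area = 70.56 mm².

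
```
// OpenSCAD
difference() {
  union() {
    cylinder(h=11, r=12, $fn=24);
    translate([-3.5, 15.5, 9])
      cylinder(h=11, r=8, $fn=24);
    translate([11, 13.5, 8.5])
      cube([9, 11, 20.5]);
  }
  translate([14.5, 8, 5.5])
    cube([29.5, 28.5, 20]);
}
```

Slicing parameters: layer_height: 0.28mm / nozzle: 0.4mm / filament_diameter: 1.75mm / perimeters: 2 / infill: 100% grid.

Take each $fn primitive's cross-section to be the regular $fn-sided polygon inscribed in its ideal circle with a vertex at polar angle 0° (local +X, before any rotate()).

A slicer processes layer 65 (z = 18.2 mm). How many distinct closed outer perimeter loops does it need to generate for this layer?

2

At z = 18.2 mm: the cylinder is absent (z outside [0, 11]); the r=8 cylinder at (-3.5, 15.5) gives a regular 24-gon of circumradius 8 (constant along its height); the cube at (11, 13.5) is present — its section is the full 9×11 rectangle; Combining (union): the 2 present regions are separate (no shared area or edge), so areas and boundary lengths simply add and each stays a separate island — 2 connected regions; the cube at (14.5, 8) is present — its section is the full 29.5×28.5 rectangle; After the difference (first − rest): starting from the result so far, the 29.5×28.5 cube at (14.5, 8) partially overlaps it — only the 60.50 mm² overlap (of its 840.75 mm²) is removed, clipping the outline — 2 connected regions. The result has 2 disconnected regions.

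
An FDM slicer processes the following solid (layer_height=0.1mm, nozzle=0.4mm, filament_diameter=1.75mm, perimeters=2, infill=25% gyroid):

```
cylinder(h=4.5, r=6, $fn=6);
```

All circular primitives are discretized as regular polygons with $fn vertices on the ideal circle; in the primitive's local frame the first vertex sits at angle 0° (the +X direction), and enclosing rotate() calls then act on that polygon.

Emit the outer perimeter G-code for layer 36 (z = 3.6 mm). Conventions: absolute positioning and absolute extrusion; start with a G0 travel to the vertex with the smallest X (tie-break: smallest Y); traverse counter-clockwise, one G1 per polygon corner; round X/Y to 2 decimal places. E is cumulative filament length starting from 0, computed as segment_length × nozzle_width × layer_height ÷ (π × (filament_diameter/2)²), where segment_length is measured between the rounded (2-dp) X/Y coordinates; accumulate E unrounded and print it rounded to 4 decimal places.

At z = 3.6 mm: the r=6 cylinder contributes a regular 6-gon of circumradius 6. The outline is a single polygon with 6 vertices. Extrusion per mm of travel: 0.4 × 0.1 / (π × 0.875²) = 0.016630. Accumulating E over each segment gives final E = 0.5989.

G0 X-6.00 Y0.00 Z3.60
G1 X-3.00 Y-5.20 E0.0998
G1 X3.00 Y-5.20 E0.1996
G1 X6.00 Y0.00 E0.2995
G1 X3.00 Y5.20 E0.3993
G1 X-3.00 Y5.20 E0.4991
G1 X-6.00 Y0.00 E0.5989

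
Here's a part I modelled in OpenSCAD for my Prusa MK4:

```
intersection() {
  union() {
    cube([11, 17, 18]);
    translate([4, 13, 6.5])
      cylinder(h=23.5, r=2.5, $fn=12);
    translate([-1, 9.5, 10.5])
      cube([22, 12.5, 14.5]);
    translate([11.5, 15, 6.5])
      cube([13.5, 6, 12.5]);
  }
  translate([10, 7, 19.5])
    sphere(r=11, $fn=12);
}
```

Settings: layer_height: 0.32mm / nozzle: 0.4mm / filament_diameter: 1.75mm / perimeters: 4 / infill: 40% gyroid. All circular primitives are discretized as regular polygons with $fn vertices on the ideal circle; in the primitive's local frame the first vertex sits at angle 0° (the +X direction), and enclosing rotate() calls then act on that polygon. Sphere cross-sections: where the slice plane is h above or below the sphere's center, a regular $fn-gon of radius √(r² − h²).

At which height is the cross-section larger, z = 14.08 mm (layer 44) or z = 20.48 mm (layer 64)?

layer 44 (z = 14.08 mm)

Layer 44 (z = 14.08): the 11×17 cube contributes its full rectangle (area 187.00 mm²); the cylinder at (4, 13): section is a regular 12-gon, circumradius r=2.5 (area = (12/2)·2.500²·sin(360°/12) = 18.75 mm²); the 22×12.5 cube at (-1, 9.5) contributes its full rectangle (area 275.00 mm²); the cube at (11.5, 15) (footprint 13.5×6) is included at this height (area 81.00 mm²); Merging all regions: the regions partially overlap — summed areas 561.75 mm² minus the doubly-counted overlap 158.25 mm² gives 403.50 mm² — area = 403.50 mm²; the r=11 sphere at (10, 7) slices to a regular 12-gon of circumradius 9.572 (√(r²−h²) with h=5.42 from center) (area = (12/2)·9.572²·sin(360°/12) = 274.87 mm²); Taking the intersection: the r=11 sphere at (10, 7) partially overlaps that combined region; clipping to the common part keeps 182.49 mm² — area = 182.49 mm². So its area = 182.49 mm². Layer 64 (z = 20.48): the cube is absent (z outside [0, 18]); the cylinder at (4, 13): section is a regular 12-gon, circumradius r=2.5 (area = (12/2)·2.500²·sin(360°/12) = 18.75 mm²); the cube at (-1, 9.5) (footprint 22×12.5) is included at this height (area 275.00 mm²); the cube at (11.5, 15) is not intersected at this z (z outside [6.5, 19]); Combining (union): the r=2.5 cylinder at (4, 13) lies entirely inside the 22×12.5 cube at (-1, 9.5), so the union is just the 22×12.5 cube at (-1, 9.5) — area = 275.00 mm²; the r=11 sphere at (10, 7) contributes a regular 12-gon of circumradius √(11²−0.98²) = 10.956 (area = (12/2)·10.956²·sin(360°/12) = 360.12 mm²); Keeping only the common overlap: the r=11 sphere at (10, 7) partially overlaps that combined region; clipping to the common part keeps 126.95 mm² — area = 126.95 mm². So its area = 126.95 mm². Layer 44 is larger (182.49 vs 126.95 mm²).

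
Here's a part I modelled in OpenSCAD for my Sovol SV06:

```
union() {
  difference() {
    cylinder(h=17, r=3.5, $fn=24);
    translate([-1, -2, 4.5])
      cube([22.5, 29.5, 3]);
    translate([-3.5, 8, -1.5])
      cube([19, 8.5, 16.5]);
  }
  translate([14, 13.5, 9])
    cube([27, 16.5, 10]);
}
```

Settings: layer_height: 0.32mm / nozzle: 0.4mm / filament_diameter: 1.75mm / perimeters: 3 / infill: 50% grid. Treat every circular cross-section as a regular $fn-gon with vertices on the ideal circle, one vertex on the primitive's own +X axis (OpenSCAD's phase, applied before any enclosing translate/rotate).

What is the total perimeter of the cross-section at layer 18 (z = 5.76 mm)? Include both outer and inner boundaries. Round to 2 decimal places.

At z = 5.76 mm: the r=3.5 cylinder gives a regular 24-gon of circumradius 3.5 (constant along its height) (perimeter = 2·24·3.500·sin(180°/24) = 21.93 mm); the cube at (-1, -2) is present — its section is the full 22.5×29.5 rectangle (perimeter 104.00 mm); the 19×8.5 cube at (-3.5, 8) contributes its full rectangle (perimeter 55.00 mm); After the difference (first − rest): starting from the r=3.5 cylinder, the 22.5×29.5 cube at (-1, -2) partially overlaps it — only the 21.50 mm² overlap (of its 663.75 mm²) is removed, clipping the outline; the 19×8.5 cube at (-3.5, 8) misses the remaining region (no effect) — boundary = 22.47 mm; the cube at (14, 13.5) does not reach this height (z outside [9, 19]); Merging all regions: only that combined region is present, so the union is just that shape — boundary = 22.47 mm. Overall, the cross-section is a single solid region. Total boundary length (outer) = 22.47 mm.

22.47 mm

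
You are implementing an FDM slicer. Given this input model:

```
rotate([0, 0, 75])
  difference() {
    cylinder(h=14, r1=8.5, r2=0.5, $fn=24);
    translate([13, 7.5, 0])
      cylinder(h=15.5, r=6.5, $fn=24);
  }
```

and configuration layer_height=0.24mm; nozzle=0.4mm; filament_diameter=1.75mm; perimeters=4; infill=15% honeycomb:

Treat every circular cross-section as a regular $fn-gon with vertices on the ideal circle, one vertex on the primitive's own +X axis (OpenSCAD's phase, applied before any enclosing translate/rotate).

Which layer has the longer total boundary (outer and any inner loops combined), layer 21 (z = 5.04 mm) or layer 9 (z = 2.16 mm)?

layer 9 (z = 2.16 mm)

Layer 21 (z = 5.04): the cone contributes a regular 24-gon of circumradius 5.620 (interpolated between r1=8.5 and r2=0.5 at t=0.360) (perimeter = 2·24·5.620·sin(180°/24) = 35.21 mm); the cylinder at (13, 7.5): section is a regular 24-gon, circumradius r=6.5 (perimeter = 2·24·6.500·sin(180°/24) = 40.72 mm); Subtracting the remaining from the first: starting from the cone, the r=6.5 cylinder at (13, 7.5) misses the remaining region (no effect) — boundary = 35.21 mm; (whole slice rotated 75° about Z — lengths, areas and connectivity unchanged). So its perimeter = 35.21 mm. Layer 9 (z = 2.16): the cone contributes a regular 24-gon of circumradius 7.266 (interpolated between r1=8.5 and r2=0.5 at t=0.154) (perimeter = 2·24·7.266·sin(180°/24) = 45.52 mm); the r=6.5 cylinder at (13, 7.5) gives a regular 24-gon of circumradius 6.5 (constant along its height) (perimeter = 2·24·6.500·sin(180°/24) = 40.72 mm); Taking the first minus the rest: starting from the cone, the r=6.5 cylinder at (13, 7.5) misses the remaining region (no effect) — boundary = 45.52 mm; (rotated 75° about Z; rotation is an isometry so areas/perimeters/island counts are preserved). So its perimeter = 45.52 mm. Layer 9 is larger (45.52 vs 35.21 mm).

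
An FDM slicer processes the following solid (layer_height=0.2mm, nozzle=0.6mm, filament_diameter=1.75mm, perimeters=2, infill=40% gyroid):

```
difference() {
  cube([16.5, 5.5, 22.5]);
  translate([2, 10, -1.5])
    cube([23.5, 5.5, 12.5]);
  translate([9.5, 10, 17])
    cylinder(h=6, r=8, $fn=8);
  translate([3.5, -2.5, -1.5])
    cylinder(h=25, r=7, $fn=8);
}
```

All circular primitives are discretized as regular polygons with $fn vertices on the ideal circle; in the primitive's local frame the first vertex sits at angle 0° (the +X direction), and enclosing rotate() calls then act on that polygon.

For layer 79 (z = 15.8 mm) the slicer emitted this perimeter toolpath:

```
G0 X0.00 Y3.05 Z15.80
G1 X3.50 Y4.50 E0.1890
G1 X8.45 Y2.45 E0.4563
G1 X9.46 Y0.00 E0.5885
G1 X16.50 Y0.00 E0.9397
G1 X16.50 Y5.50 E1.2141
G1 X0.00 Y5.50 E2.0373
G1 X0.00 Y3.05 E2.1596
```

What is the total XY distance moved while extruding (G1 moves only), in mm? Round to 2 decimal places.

Sum the Euclidean lengths of each G1 segment: total = 43.29 mm.

43.29 mm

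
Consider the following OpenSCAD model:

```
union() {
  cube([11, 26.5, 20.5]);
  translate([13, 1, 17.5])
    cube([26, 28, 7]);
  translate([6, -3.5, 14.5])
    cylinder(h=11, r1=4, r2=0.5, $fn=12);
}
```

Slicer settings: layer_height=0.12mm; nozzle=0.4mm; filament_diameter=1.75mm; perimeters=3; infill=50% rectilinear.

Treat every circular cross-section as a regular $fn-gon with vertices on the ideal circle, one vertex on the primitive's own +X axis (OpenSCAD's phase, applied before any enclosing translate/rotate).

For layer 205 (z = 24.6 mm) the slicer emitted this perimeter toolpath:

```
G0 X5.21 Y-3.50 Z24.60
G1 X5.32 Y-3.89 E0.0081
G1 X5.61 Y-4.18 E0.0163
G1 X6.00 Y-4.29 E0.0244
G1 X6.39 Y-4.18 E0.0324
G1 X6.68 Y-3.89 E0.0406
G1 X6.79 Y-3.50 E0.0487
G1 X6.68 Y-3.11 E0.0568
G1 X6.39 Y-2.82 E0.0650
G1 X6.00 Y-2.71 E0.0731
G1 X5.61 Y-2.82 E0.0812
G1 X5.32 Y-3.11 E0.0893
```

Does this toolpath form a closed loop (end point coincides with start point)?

no

Start point (G0): (5.21, -3.50). End point (last G1): the path does not return to the start — open.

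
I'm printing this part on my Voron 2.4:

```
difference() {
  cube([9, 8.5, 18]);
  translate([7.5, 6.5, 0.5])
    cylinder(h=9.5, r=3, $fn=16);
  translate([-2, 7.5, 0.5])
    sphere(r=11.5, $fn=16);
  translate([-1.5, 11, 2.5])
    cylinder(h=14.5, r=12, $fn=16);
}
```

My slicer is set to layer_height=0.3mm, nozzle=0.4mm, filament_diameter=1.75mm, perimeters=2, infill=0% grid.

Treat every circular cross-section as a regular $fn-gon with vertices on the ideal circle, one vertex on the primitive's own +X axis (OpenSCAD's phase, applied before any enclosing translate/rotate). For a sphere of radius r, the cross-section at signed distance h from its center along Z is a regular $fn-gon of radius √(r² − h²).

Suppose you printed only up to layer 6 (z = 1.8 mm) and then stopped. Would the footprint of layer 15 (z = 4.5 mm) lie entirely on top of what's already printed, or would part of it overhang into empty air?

Compare the two slices. At z = 1.8: the 9×8.5 cube contributes its full rectangle (area 76.50 mm²); the r=3 cylinder at (7.5, 6.5) contributes a regular 16-gon of circumradius 3 (area = (16/2)·3.000²·sin(360°/16) = 27.55 mm²); the sphere at (-2, 7.5): section is a regular 16-gon, circumradius = √(r²−h²) = √(11.5²−1.3²) = 11.426 (area = (16/2)·11.426²·sin(360°/16) = 399.71 mm²); the cylinder at (-1.5, 11) is absent (z outside [2.5, 17]); Taking the first minus the rest: starting from the 9×8.5 cube (76.50 mm²), the r=3 cylinder at (7.5, 6.5) partially overlaps it — only the 19.57 mm² overlap (of its 27.55 mm²) is removed, clipping the outline; the r=11.5 sphere at (-2, 7.5) partially overlaps it — only the 52.01 mm² overlap (of its 399.71 mm²) is removed, clipping the outline — area = 4.93 mm². At z = 4.5: the 9×8.5 cube contributes its full rectangle (area 76.50 mm²); the r=3 cylinder at (7.5, 6.5) contributes a regular 16-gon of circumradius 3 (area = (16/2)·3.000²·sin(360°/16) = 27.55 mm²); the r=11.5 sphere at (-2, 7.5) slices to a regular 16-gon of circumradius 10.782 (√(r²−h²) with h=4 from center) (area = (16/2)·10.782²·sin(360°/16) = 355.90 mm²); the r=12 cylinder at (-1.5, 11) contributes a regular 16-gon of circumradius 12 (area = (16/2)·12.000²·sin(360°/16) = 440.85 mm²); Subtracting the remaining from the first: starting from the 9×8.5 cube (76.50 mm²), the r=3 cylinder at (7.5, 6.5) partially overlaps it — only the 19.57 mm² overlap (of its 27.55 mm²) is removed, clipping the outline; the r=11.5 sphere at (-2, 7.5) partially overlaps it — only the 49.27 mm² overlap (of its 355.90 mm²) is removed, clipping the outline; the r=12 cylinder at (-1.5, 11) misses the remaining region (no effect) — area = 7.67 mm². Checking containment: at z = 4.5 the cross-section extends beyond the z = 1.8 cross-section by about 2.74 mm².

part overhangs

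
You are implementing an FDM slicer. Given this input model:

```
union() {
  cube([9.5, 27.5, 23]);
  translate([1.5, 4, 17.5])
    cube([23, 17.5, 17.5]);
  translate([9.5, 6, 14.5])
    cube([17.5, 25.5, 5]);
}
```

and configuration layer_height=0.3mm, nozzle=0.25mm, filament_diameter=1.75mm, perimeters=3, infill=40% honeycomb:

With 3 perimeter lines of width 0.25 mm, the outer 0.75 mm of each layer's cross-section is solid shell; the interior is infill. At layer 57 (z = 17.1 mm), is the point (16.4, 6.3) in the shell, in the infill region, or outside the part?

At z = 17.1 mm: the 9.5×27.5 cube contributes its full rectangle; the cube at (1.5, 4) is not intersected at this z (z outside [17.5, 35]); the 17.5×25.5 cube at (9.5, 6) contributes its full rectangle; Taking the union: the 2 present regions share edge segments without overlapping in area, so areas simply add but the touching pieces fuse into one outline (the shared edge portions become interior and drop out of the boundary) — 1 connected region. Overall, the cross-section is a single solid region. The nearest boundary edge runs (27.00, 6.00)→(9.50, 6.00); distance from the point to it = 0.30 mm. The point is inside the cross-section, 0.30 mm from the nearest boundary — within the 0.75 mm shell band (3 × 0.25).

shell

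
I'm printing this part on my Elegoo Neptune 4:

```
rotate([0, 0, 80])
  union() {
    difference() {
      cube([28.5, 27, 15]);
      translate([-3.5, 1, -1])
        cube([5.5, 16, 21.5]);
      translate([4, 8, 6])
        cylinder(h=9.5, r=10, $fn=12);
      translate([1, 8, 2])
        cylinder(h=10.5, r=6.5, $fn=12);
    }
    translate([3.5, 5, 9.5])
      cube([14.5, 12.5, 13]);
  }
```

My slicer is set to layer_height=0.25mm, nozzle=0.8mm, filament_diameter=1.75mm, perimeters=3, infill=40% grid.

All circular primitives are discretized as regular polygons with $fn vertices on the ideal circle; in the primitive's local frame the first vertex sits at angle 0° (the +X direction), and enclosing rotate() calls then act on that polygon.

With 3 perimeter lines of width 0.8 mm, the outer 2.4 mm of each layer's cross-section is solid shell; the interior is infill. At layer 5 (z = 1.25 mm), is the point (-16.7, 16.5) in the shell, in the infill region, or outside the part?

infill

At z = 1.25 mm: the cube is present — its section is the full 28.5×27 rectangle; the cube at (-3.5, 1) is present — its section is the full 5.5×16 rectangle; the cylinder at (4, 8) does not reach this height (z outside [6, 15.5]); the cylinder at (1, 8) is not intersected at this z (z outside [2, 12.5]); Subtracting the remaining from the first: starting from the 28.5×27 cube, the 5.5×16 cube at (-3.5, 1) partially overlaps it — only the 32.00 mm² overlap (of its 88.00 mm²) is removed, clipping the outline — 1 connected region; the cube at (3.5, 5) is not intersected at this z (z outside [9.5, 22.5]); Merging all regions: only the result so far is present, so the union is just that shape — 1 connected region; (whole slice rotated 80° about Z — lengths, areas and connectivity unchanged). Overall, the cross-section is a single solid region. Undo the 80° rotation: the query point maps to (13.349, 19.311) in the un-rotated model frame. The nearest boundary edge runs (0.00, 27.00)→(28.50, 27.00); distance from the point to it = 7.69 mm. The point is inside the cross-section and 7.69 mm from the nearest boundary — more than the 2.4 mm shell width (3 × 0.8), so it's in the infill interior.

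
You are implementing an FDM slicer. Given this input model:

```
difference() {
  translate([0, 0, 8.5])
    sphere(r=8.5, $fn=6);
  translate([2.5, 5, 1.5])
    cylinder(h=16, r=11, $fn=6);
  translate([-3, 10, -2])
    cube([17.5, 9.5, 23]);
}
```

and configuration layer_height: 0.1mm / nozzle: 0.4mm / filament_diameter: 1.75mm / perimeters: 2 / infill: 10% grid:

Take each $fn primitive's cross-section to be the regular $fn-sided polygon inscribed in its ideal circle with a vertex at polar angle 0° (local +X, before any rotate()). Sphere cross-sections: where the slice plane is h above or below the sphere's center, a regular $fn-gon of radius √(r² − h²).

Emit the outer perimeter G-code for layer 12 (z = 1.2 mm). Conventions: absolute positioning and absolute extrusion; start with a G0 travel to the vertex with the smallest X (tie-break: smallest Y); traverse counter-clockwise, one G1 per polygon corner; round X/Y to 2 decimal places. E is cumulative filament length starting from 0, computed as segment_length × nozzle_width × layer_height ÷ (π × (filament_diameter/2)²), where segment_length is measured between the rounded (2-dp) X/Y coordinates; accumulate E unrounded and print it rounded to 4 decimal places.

G0 X-4.35 Y0.00 Z1.20
G1 X-2.18 Y-3.77 E0.0723
G1 X2.18 Y-3.77 E0.1448
G1 X4.35 Y0.00 E0.2172
G1 X2.18 Y3.77 E0.2895
G1 X-2.18 Y3.77 E0.3620
G1 X-4.35 Y0.00 E0.4344

At z = 1.2 mm: the r=8.5 sphere contributes a regular 6-gon of circumradius √(8.5²−7.3²) = 4.354; the cylinder at (2.5, 5) is not intersected at this z (z outside [1.5, 17.5]); the 17.5×9.5 cube at (-3, 10) contributes its full rectangle; Subtracting the remaining from the first: starting from the r=8.5 sphere, the 17.5×9.5 cube at (-3, 10) misses the remaining region (no effect) — 1 connected region. The outline is a single polygon with 6 vertices. Extrusion per mm of travel: 0.4 × 0.1 / (π × 0.875²) = 0.016630. Accumulating E over each segment gives final E = 0.4344.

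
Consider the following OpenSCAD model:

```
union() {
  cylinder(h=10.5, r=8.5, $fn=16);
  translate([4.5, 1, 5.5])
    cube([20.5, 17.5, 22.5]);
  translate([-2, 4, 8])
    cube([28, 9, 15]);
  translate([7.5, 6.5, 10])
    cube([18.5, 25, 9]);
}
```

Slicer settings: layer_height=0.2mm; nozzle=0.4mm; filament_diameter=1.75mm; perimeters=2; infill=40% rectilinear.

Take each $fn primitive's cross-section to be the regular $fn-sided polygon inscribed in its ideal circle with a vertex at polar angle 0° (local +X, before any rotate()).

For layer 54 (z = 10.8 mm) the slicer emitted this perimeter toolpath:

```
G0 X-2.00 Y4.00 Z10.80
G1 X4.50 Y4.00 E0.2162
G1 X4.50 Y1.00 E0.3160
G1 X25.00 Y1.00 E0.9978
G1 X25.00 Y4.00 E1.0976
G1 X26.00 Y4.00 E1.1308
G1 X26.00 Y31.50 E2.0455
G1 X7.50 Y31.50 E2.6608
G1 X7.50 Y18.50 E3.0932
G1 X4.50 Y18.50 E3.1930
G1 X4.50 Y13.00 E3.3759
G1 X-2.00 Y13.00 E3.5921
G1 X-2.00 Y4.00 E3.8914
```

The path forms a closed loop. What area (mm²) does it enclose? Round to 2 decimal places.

Apply the shoelace formula to the sequence of (X, Y) vertices; enclosed area = 672.25 mm².

672.25 mm²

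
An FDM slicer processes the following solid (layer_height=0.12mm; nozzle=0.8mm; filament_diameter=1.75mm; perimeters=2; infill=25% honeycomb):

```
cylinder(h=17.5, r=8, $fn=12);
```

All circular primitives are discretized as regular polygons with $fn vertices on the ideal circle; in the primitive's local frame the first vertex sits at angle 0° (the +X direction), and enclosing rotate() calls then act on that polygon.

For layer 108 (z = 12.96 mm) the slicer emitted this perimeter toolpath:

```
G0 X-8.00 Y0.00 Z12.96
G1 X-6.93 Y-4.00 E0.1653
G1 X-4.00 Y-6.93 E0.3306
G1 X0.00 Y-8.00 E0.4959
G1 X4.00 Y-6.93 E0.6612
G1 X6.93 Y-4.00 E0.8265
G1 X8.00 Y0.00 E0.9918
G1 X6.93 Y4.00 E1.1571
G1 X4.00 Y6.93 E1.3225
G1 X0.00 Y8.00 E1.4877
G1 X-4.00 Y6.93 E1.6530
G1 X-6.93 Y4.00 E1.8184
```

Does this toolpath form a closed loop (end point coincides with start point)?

no

Start point (G0): (-8.00, 0.00). End point (last G1): the path does not return to the start — open.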